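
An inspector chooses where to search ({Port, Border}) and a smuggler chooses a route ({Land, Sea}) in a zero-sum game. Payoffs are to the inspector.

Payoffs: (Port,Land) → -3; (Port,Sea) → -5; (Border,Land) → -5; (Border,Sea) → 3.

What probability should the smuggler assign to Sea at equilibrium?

Row minima: Port → -5, Border → -5; maximin = -5.
Column maxima: Land → -3, Sea → 3; minimax = -3.
-5 ≠ -3, so there is no saddle point; optimal play is mixed.
Let the inspector play Port with probability p. Expected payoff against Land: (-3)p + (-5)(1−p) = 2p − 5; against Sea: (-5)p + 3(1−p) = −8p + 3.
Setting these equal: 2p − 5 = −8p + 3 ⇒ 10p = 8 ⇒ p = 4/5, and the value is (2)·(4/5) − 5 = -17/5.
For the smuggler: with q = P(Land), equating Port's and Border's payoffs gives 2q − 5 = −8q + 3 ⇒ q = 4/5.

1/5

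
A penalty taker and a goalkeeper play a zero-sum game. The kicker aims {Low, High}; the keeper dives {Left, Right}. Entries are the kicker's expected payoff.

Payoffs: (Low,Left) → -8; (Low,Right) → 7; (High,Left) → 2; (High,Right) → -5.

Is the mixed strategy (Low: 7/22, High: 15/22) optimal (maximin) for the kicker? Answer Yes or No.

Yes

Against Left this mix gives (7/22)·(-8) + (15/22)·2 = -13/11.
Against Right this mix gives (7/22)·7 + (15/22)·(-5) = -13/11.
All of the keeper's active replies (Left, Right) yield -13/11, and no column does worse for the kicker. The mix makes the keeper indifferent and guarantees -13/11, so it is optimal.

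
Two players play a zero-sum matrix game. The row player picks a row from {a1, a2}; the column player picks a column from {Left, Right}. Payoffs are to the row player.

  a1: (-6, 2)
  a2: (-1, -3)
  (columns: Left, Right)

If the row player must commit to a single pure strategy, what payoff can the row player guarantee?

-3

Row minima: a1 → -6, a2 → -3.
The best of these is -3.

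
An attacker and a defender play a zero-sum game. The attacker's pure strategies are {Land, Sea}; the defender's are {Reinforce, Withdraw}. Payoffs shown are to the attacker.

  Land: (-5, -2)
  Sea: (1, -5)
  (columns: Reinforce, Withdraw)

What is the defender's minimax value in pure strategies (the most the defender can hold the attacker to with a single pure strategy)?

-2

Column maxima: Reinforce → 1, Withdraw → -2.
The smallest of these is -2.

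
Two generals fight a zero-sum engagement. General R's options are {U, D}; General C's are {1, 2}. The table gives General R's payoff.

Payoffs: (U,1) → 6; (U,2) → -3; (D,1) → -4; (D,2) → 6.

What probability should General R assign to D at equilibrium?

9/19

Row minima: U → -3, D → -4; maximin = -3.
Column maxima: 1 → 6, 2 → 6; minimax = 6.
-3 ≠ 6, so there is no saddle point; optimal play is mixed.
Let General R play U with probability p. Expected payoff against 1: 6p + (-4)(1−p) = 10p − 4; against 2: (-3)p + 6(1−p) = −9p + 6.
Setting these equal: 10p − 4 = −9p + 6 ⇒ 19p = 10 ⇒ p = 10/19, and the value is (10)·(10/19) − 4 = 24/19.
For General C: with q = P(1), equating U's and D's payoffs gives 9q − 3 = −10q + 6 ⇒ q = 9/19.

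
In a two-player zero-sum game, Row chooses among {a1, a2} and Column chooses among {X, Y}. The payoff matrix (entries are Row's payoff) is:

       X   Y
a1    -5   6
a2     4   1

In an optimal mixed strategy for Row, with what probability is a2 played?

11/14

Row minima: a1 → -5, a2 → 1; maximin = 1.
Column maxima: X → 4, Y → 6; minimax = 4.
1 ≠ 4, so there is no saddle point; optimal play is mixed.
Let Row play a1 with probability p. Expected payoff against X: (-5)p + 4(1−p) = −9p + 4; against Y: 6p + 1(1−p) = 5p + 1.
Setting these equal: −9p + 4 = 5p + 1 ⇒ −14p = -3 ⇒ p = 3/14, and the value is (-9)·(3/14) + 4 = 29/14.
For Column: with q = P(X), equating a1's and a2's payoffs gives −11q + 6 = 3q + 1 ⇒ q = 5/14.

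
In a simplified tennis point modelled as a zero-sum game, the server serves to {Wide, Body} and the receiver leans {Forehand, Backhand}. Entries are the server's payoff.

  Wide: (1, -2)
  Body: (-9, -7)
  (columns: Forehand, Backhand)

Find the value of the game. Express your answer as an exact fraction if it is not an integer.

Row minima: Wide → -2, Body → -9; maximin = -2.
Column maxima: Forehand → 1, Backhand → -2; minimax = -2.
Since maximin = minimax = -2, there is a saddle point and the value is -2.

-2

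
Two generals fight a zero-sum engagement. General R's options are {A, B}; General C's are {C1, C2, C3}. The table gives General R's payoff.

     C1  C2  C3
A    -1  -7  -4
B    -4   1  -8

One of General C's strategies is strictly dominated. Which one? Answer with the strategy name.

C1

C3 holds General R's payoff strictly below C1 in every row: -4 < -1, -8 < -4.
So C1 is strictly dominated for General C.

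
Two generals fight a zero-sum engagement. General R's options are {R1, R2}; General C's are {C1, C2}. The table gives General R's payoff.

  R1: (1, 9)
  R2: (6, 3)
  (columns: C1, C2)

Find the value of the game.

Row minima: R1 → 1, R2 → 3; maximin = 3.
Column maxima: C1 → 6, C2 → 9; minimax = 6.
3 ≠ 6, so there is no saddle point; optimal play is mixed.
Let General R play R1 with probability p. Expected payoff against C1: 1p + 6(1−p) = −5p + 6; against C2: 9p + 3(1−p) = 6p + 3.
Setting these equal: −5p + 6 = 6p + 3 ⇒ −11p = -3 ⇒ p = 3/11, and the value is (-5)·(3/11) + 6 = 51/11.
For General C: with q = P(C1), equating R1's and R2's payoffs gives −8q + 9 = 3q + 3 ⇒ q = 6/11.

51/11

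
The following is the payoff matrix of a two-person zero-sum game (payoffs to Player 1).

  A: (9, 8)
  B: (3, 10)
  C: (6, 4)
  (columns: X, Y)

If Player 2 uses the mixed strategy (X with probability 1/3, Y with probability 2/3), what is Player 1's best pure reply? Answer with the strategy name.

A

Expected payoff of A: (1/3)·9 + (2/3)·8 = 25/3.
Expected payoff of B: (1/3)·3 + (2/3)·10 = 23/3.
Expected payoff of C: (1/3)·6 + (2/3)·4 = 14/3.
The largest is 25/3, so Player 1's best response is A.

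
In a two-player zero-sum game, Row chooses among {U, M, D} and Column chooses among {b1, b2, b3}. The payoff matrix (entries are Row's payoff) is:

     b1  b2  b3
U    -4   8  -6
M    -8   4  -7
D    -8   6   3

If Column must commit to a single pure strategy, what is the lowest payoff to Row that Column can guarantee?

-4

Column maxima: b1 → -4, b2 → 8, b3 → 3.
The smallest of these is -4.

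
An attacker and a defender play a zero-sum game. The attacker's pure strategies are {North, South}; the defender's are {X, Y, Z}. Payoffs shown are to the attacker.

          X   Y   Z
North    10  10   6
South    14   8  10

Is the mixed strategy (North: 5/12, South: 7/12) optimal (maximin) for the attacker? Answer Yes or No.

No

Against X this mix gives (5/12)·10 + (7/12)·14 = 37/3.
Against Y this mix gives (5/12)·10 + (7/12)·8 = 53/6.
Against Z this mix gives (5/12)·6 + (7/12)·10 = 25/3.
The defender will play Z, holding the attacker to 25/3. Shifting weight toward the row that does better against Z would raise this floor (the equalizing mix achieves 26/3 against both Z and Y), so the proposed strategy is not optimal.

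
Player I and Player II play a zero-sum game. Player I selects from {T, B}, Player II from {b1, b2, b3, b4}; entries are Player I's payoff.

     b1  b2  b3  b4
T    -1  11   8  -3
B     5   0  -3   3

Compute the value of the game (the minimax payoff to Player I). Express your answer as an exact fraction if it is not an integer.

Row minima: T → -3, B → -3; maximin = -3.
Column maxima: b1 → 5, b2 → 11, b3 → 8, b4 → 3; minimax = 3.
-3 ≠ 3, so there is no saddle point; optimal play is mixed.
b1 is strictly dominated by b4 (it gives Player I strictly more in every row), so Player II never plays it.
b2 is strictly dominated by b3 (it gives Player I strictly more in every row), so Player II never plays it.
On the remaining 2×2 (T, B vs b3, b4):
Let Player I play T with probability p. Expected payoff against b3: 8p + (-3)(1−p) = 11p − 3; against b4: (-3)p + 3(1−p) = −6p + 3.
Setting these equal: 11p − 3 = −6p + 3 ⇒ 17p = 6 ⇒ p = 6/17, and the value is (11)·(6/17) − 3 = 15/17.
For Player II: with q = P(b3), equating T's and B's payoffs gives 11q − 3 = −6q + 3 ⇒ q = 6/17.

15/17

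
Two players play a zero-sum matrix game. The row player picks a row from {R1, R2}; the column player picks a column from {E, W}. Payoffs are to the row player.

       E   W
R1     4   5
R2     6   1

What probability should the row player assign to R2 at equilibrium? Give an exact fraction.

Row minima: R1 → 4, R2 → 1; maximin = 4.
Column maxima: E → 6, W → 5; minimax = 5.
4 ≠ 5, so there is no saddle point; optimal play is mixed.
Let the row player play R1 with probability p. Expected payoff against E: 4p + 6(1−p) = −2p + 6; against W: 5p + 1(1−p) = 4p + 1.
Setting these equal: −2p + 6 = 4p + 1 ⇒ −6p = -5 ⇒ p = 5/6, and the value is (-2)·(5/6) + 6 = 13/3.
For the column player: with q = P(E), equating R1's and R2's payoffs gives −q + 5 = 5q + 1 ⇒ q = 2/3.

1/6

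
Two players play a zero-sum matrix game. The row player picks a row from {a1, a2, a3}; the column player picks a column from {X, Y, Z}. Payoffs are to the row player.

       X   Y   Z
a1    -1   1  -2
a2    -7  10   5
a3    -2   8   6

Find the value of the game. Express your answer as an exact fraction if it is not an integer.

-10/9

Row minima: a1 → -2, a2 → -7, a3 → -2; maximin = -2.
Column maxima: X → -1, Y → 10, Z → 6; minimax = -1.
-2 ≠ -1, so there is no saddle point; optimal play is mixed.
Y is strictly dominated by X (it gives the row player strictly more in every row), so the column player never plays it.
With Y eliminated, a2 is strictly dominated by a3 (a3 gives the row player strictly more in every remaining column), so the row player never plays it.
On the remaining 2×2 (a1, a3 vs X, Z):
Let the row player play a1 with probability p. Expected payoff against X: (-1)p + (-2)(1−p) = p − 2; against Z: (-2)p + 6(1−p) = −8p + 6.
Setting these equal: p − 2 = −8p + 6 ⇒ 9p = 8 ⇒ p = 8/9, and the value is (1)·(8/9) − 2 = -10/9.
For the column player: with q = P(X), equating a1's and a3's payoffs gives q − 2 = −8q + 6 ⇒ q = 8/9.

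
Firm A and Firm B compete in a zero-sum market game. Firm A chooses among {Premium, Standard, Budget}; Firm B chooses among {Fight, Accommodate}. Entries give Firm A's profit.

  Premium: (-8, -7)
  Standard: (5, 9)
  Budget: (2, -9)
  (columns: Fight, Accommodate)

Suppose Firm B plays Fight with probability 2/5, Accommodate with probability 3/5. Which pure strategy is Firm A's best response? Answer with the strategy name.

Standard

Expected payoff of Premium: (2/5)·(-8) + (3/5)·(-7) = -37/5.
Expected payoff of Standard: (2/5)·5 + (3/5)·9 = 37/5.
Expected payoff of Budget: (2/5)·2 + (3/5)·(-9) = -23/5.
The largest is 37/5, so Firm A's best response is Standard.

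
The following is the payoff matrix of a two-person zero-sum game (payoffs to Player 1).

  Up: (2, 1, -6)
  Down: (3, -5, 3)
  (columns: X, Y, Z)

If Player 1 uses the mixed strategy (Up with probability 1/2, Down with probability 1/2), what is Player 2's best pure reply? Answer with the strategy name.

Y

If Player 2 plays X, Player 1's expected payoff is (1/2)·2 + (1/2)·3 = 5/2.
If Player 2 plays Y, Player 1's expected payoff is (1/2)·1 + (1/2)·(-5) = -2.
If Player 2 plays Z, Player 1's expected payoff is (1/2)·(-6) + (1/2)·3 = -3/2.
Player 2 minimizes Player 1's payoff; the smallest is -2, so the best response is Y.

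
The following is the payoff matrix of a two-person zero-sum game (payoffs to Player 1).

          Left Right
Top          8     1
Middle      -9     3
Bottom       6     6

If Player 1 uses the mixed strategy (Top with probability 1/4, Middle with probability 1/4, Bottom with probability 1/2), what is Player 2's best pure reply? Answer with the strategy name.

If Player 2 plays Left, Player 1's expected payoff is (1/4)·8 + (1/4)·(-9) + (1/2)·6 = 11/4.
If Player 2 plays Right, Player 1's expected payoff is (1/4)·1 + (1/4)·3 + (1/2)·6 = 4.
Player 2 minimizes Player 1's payoff; the smallest is 11/4, so the best response is Left.

Left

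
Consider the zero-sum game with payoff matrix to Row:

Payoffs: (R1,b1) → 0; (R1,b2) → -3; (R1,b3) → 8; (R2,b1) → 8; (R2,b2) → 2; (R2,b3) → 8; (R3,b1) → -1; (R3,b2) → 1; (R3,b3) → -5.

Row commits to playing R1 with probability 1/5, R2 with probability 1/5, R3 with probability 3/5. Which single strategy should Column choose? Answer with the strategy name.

If Column plays b1, Row's expected payoff is (1/5)·0 + (1/5)·8 + (3/5)·(-1) = 1.
If Column plays b2, Row's expected payoff is (1/5)·(-3) + (1/5)·2 + (3/5)·1 = 2/5.
If Column plays b3, Row's expected payoff is (1/5)·8 + (1/5)·8 + (3/5)·(-5) = 1/5.
Column minimizes Row's payoff; the smallest is 1/5, so the best response is b3.

b3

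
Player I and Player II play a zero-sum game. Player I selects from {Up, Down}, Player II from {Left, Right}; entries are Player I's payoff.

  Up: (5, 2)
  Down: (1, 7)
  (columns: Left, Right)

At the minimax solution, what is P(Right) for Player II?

Row minima: Up → 2, Down → 1; maximin = 2.
Column maxima: Left → 5, Right → 7; minimax = 5.
2 ≠ 5, so there is no saddle point; optimal play is mixed.
Let Player I play Up with probability p. Expected payoff against Left: 5p + 1(1−p) = 4p + 1; against Right: 2p + 7(1−p) = −5p + 7.
Setting these equal: 4p + 1 = −5p + 7 ⇒ 9p = 6 ⇒ p = 2/3, and the value is (4)·(2/3) + 1 = 11/3.
For Player II: with q = P(Left), equating Up's and Down's payoffs gives 3q + 2 = −6q + 7 ⇒ q = 5/9.

4/9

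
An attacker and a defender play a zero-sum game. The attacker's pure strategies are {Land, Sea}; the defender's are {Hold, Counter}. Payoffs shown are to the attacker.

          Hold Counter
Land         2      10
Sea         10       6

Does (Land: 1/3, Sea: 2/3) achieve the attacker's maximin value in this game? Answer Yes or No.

Yes

Against Hold this mix gives (1/3)·2 + (2/3)·10 = 22/3.
Against Counter this mix gives (1/3)·10 + (2/3)·6 = 22/3.
All of the defender's active replies (Hold, Counter) yield 22/3, and no column does worse for the attacker. The mix makes the defender indifferent and guarantees 22/3, so it is optimal.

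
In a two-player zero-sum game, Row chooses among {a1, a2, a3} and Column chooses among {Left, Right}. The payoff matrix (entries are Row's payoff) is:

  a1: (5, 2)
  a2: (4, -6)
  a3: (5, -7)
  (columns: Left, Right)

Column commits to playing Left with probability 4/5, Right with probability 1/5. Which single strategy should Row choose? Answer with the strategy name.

Expected payoff of a1: (4/5)·5 + (1/5)·2 = 22/5.
Expected payoff of a2: (4/5)·4 + (1/5)·(-6) = 2.
Expected payoff of a3: (4/5)·5 + (1/5)·(-7) = 13/5.
The largest is 22/5, so Row's best response is a1.

a1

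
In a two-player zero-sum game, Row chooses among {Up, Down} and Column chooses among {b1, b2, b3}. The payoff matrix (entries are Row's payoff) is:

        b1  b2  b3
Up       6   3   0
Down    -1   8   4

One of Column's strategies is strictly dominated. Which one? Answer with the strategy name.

b3 holds Row's payoff strictly below b2 in every row: 0 < 3, 4 < 8.
So b2 is strictly dominated for Column.

b2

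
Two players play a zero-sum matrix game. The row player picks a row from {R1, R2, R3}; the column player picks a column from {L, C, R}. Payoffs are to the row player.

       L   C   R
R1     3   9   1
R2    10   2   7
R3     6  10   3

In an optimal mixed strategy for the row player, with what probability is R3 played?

5/12

Row minima: R1 → 1, R2 → 2, R3 → 3; maximin = 3.
Column maxima: L → 10, C → 10, R → 7; minimax = 7.
3 ≠ 7, so there is no saddle point; optimal play is mixed.
R1 is strictly dominated by R3, so the row player never plays it.
L is strictly dominated by R (it gives the row player strictly more in every row), so the column player never plays it.
On the remaining 2×2 (R2, R3 vs C, R):
Let the row player play R2 with probability p. Expected payoff against C: 2p + 10(1−p) = −8p + 10; against R: 7p + 3(1−p) = 4p + 3.
Setting these equal: −8p + 10 = 4p + 3 ⇒ −12p = -7 ⇒ p = 7/12, and the value is (-8)·(7/12) + 10 = 16/3.
For the column player: with q = P(C), equating R2's and R3's payoffs gives −5q + 7 = 7q + 3 ⇒ q = 1/3.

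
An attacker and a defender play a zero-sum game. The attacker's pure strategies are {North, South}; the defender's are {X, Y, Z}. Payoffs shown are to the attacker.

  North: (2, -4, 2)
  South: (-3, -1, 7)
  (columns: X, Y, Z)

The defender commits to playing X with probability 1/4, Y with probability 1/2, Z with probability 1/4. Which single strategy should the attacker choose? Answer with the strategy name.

Expected payoff of North: (1/4)·2 + (1/2)·(-4) + (1/4)·2 = -1.
Expected payoff of South: (1/4)·(-3) + (1/2)·(-1) + (1/4)·7 = 1/2.
The largest is 1/2, so the attacker's best response is South.

South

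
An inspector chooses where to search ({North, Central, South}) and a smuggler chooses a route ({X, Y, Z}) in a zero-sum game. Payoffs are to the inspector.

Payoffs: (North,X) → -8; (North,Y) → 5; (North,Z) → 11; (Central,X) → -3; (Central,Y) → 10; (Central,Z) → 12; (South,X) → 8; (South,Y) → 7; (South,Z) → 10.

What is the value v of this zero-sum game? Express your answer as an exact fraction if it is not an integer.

Row minima: North → -8, Central → -3, South → 7; maximin = 7.
Column maxima: X → 8, Y → 10, Z → 12; minimax = 8.
7 ≠ 8, so there is no saddle point; optimal play is mixed.
North is strictly dominated by Central, so the inspector never plays it.
Z is strictly dominated by X (it gives the inspector strictly more in every row), so the smuggler never plays it.
On the remaining 2×2 (Central, South vs X, Y):
Let the inspector play Central with probability p. Expected payoff against X: (-3)p + 8(1−p) = −11p + 8; against Y: 10p + 7(1−p) = 3p + 7.
Setting these equal: −11p + 8 = 3p + 7 ⇒ −14p = -1 ⇒ p = 1/14, and the value is (-11)·(1/14) + 8 = 101/14.
For the smuggler: with q = P(X), equating Central's and South's payoffs gives −13q + 10 = q + 7 ⇒ q = 3/14.

101/14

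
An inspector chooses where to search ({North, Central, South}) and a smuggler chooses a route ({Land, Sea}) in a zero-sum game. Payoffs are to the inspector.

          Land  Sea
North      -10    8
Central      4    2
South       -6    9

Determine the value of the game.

Row minima: North → -10, Central → 2, South → -6; maximin = 2.
Column maxima: Land → 4, Sea → 9; minimax = 4.
2 ≠ 4, so there is no saddle point; optimal play is mixed.
North is strictly dominated by South, so the inspector never plays it.
On the remaining 2×2 (Central, South vs Land, Sea):
Let the inspector play Central with probability p. Expected payoff against Land: 4p + (-6)(1−p) = 10p − 6; against Sea: 2p + 9(1−p) = −7p + 9.
Setting these equal: 10p − 6 = −7p + 9 ⇒ 17p = 15 ⇒ p = 15/17, and the value is (10)·(15/17) − 6 = 48/17.
For the smuggler: with q = P(Land), equating Central's and South's payoffs gives 2q + 2 = −15q + 9 ⇒ q = 7/17.

48/17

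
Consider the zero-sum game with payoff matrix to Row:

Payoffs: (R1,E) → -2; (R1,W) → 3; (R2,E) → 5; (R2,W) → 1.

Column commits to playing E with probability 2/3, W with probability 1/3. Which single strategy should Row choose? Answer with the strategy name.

Expected payoff of R1: (2/3)·(-2) + (1/3)·3 = -1/3.
Expected payoff of R2: (2/3)·5 + (1/3)·1 = 11/3.
The largest is 11/3, so Row's best response is R2.

R2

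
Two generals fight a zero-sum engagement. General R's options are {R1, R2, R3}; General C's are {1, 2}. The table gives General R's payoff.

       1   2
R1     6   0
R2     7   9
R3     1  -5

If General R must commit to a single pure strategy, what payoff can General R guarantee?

Row minima: R1 → 0, R2 → 7, R3 → -5.
The best of these is 7.

7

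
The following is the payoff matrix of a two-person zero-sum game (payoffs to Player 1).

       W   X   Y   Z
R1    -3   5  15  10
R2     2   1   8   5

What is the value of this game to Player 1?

Row minima: R1 → -3, R2 → 1; maximin = 1.
Column maxima: W → 2, X → 5, Y → 15, Z → 10; minimax = 2.
1 ≠ 2, so there is no saddle point; optimal play is mixed.
Y is strictly dominated by W (it gives Player 1 strictly more in every row), so Player 2 never plays it.
Z is strictly dominated by W (it gives Player 1 strictly more in every row), so Player 2 never plays it.
On the remaining 2×2 (R1, R2 vs W, X):
Let Player 1 play R1 with probability p. Expected payoff against W: (-3)p + 2(1−p) = −5p + 2; against X: 5p + 1(1−p) = 4p + 1.
Setting these equal: −5p + 2 = 4p + 1 ⇒ −9p = -1 ⇒ p = 1/9, and the value is (-5)·(1/9) + 2 = 13/9.
For Player 2: with q = P(W), equating R1's and R2's payoffs gives −8q + 5 = q + 1 ⇒ q = 4/9.

13/9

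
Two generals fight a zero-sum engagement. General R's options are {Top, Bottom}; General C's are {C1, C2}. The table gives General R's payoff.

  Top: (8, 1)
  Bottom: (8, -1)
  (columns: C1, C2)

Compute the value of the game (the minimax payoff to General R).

1

Row minima: Top → 1, Bottom → -1; maximin = 1.
Column maxima: C1 → 8, C2 → 1; minimax = 1.
Since maximin = minimax = 1, there is a saddle point and the value is 1.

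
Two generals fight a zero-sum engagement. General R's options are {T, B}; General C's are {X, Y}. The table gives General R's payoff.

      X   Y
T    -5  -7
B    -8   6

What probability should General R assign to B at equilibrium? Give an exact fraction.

Row minima: T → -7, B → -8; maximin = -7.
Column maxima: X → -5, Y → 6; minimax = -5.
-7 ≠ -5, so there is no saddle point; optimal play is mixed.
Let General R play T with probability p. Expected payoff against X: (-5)p + (-8)(1−p) = 3p − 8; against Y: (-7)p + 6(1−p) = −13p + 6.
Setting these equal: 3p − 8 = −13p + 6 ⇒ 16p = 14 ⇒ p = 7/8, and the value is (3)·(7/8) − 8 = -43/8.
For General C: with q = P(X), equating T's and B's payoffs gives 2q − 7 = −14q + 6 ⇒ q = 13/16.

1/8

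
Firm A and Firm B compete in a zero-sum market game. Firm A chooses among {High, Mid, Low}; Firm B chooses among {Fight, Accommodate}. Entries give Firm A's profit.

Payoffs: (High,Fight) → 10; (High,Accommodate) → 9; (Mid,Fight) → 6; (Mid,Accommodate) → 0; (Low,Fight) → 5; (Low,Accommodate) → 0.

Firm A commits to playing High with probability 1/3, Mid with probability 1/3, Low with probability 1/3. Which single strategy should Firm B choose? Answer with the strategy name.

If Firm B plays Fight, Firm A's expected payoff is (1/3)·10 + (1/3)·6 + (1/3)·5 = 7.
If Firm B plays Accommodate, Firm A's expected payoff is (1/3)·9 + (1/3)·0 + (1/3)·0 = 3.
Firm B minimizes Firm A's payoff; the smallest is 3, so the best response is Accommodate.

Accommodate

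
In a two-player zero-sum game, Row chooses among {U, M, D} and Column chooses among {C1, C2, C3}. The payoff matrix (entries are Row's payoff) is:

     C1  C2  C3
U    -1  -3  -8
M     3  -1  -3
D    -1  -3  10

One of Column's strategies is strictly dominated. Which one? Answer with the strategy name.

C2 holds Row's payoff strictly below C1 in every row: -3 < -1, -1 < 3, -3 < -1.
So C1 is strictly dominated for Column.

C1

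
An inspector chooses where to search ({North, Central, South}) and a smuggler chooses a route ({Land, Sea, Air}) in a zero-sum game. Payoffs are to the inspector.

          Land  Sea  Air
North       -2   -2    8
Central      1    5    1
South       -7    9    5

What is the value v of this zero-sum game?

Row minima: North → -2, Central → 1, South → -7; maximin = 1.
Column maxima: Land → 1, Sea → 9, Air → 8; minimax = 1.
Since maximin = minimax = 1, there is a saddle point and the value is 1.

1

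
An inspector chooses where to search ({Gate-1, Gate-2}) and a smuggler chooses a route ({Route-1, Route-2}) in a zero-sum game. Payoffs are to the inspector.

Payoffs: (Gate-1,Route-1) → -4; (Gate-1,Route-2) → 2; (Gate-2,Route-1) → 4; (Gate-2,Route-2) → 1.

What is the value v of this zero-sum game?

4/3

Row minima: Gate-1 → -4, Gate-2 → 1; maximin = 1.
Column maxima: Route-1 → 4, Route-2 → 2; minimax = 2.
1 ≠ 2, so there is no saddle point; optimal play is mixed.
Let the inspector play Gate-1 with probability p. Expected payoff against Route-1: (-4)p + 4(1−p) = −8p + 4; against Route-2: 2p + 1(1−p) = p + 1.
Setting these equal: −8p + 4 = p + 1 ⇒ −9p = -3 ⇒ p = 1/3, and the value is (-8)·(1/3) + 4 = 4/3.
For the smuggler: with q = P(Route-1), equating Gate-1's and Gate-2's payoffs gives −6q + 2 = 3q + 1 ⇒ q = 1/9.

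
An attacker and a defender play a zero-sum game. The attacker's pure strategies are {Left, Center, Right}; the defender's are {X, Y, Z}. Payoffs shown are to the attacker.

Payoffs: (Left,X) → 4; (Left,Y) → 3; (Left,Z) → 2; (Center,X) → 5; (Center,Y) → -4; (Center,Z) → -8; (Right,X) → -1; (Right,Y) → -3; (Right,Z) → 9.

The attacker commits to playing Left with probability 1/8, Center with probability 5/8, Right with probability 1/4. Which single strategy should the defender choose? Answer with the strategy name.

If the defender plays X, the attacker's expected payoff is (1/8)·4 + (5/8)·5 + (1/4)·(-1) = 27/8.
If the defender plays Y, the attacker's expected payoff is (1/8)·3 + (5/8)·(-4) + (1/4)·(-3) = -23/8.
If the defender plays Z, the attacker's expected payoff is (1/8)·2 + (5/8)·(-8) + (1/4)·9 = -5/2.
The defender minimizes the attacker's payoff; the smallest is -23/8, so the best response is Y.

Y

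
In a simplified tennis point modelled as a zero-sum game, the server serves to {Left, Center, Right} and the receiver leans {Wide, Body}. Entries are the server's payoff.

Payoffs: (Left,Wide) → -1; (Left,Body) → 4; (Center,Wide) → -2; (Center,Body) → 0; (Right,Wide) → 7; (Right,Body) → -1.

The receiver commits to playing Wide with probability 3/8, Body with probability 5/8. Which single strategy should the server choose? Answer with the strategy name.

Left

Expected payoff of Left: (3/8)·(-1) + (5/8)·4 = 17/8.
Expected payoff of Center: (3/8)·(-2) + (5/8)·0 = -3/4.
Expected payoff of Right: (3/8)·7 + (5/8)·(-1) = 2.
The largest is 17/8, so the server's best response is Left.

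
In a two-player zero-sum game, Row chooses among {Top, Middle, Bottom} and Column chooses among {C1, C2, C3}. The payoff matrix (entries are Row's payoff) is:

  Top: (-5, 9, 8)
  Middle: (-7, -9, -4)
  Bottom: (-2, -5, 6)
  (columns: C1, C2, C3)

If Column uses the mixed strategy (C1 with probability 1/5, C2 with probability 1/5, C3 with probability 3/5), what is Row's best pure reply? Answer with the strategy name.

Top

Expected payoff of Top: (1/5)·(-5) + (1/5)·9 + (3/5)·8 = 28/5.
Expected payoff of Middle: (1/5)·(-7) + (1/5)·(-9) + (3/5)·(-4) = -28/5.
Expected payoff of Bottom: (1/5)·(-2) + (1/5)·(-5) + (3/5)·6 = 11/5.
The largest is 28/5, so Row's best response is Top.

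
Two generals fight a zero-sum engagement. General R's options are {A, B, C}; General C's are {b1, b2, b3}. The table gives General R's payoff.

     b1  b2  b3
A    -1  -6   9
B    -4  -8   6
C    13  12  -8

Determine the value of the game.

Row minima: A → -6, B → -8, C → -8; maximin = -6.
Column maxima: b1 → 13, b2 → 12, b3 → 9; minimax = 9.
-6 ≠ 9, so there is no saddle point; optimal play is mixed.
B is strictly dominated by A, so General R never plays it.
b1 is strictly dominated by b2 (it gives General R strictly more in every row), so General C never plays it.
On the remaining 2×2 (A, C vs b2, b3):
Let General R play A with probability p. Expected payoff against b2: (-6)p + 12(1−p) = −18p + 12; against b3: 9p + (-8)(1−p) = 17p − 8.
Setting these equal: −18p + 12 = 17p − 8 ⇒ −35p = -20 ⇒ p = 4/7, and the value is (-18)·(4/7) + 12 = 12/7.
For General C: with q = P(b2), equating A's and C's payoffs gives −15q + 9 = 20q − 8 ⇒ q = 17/35.

12/7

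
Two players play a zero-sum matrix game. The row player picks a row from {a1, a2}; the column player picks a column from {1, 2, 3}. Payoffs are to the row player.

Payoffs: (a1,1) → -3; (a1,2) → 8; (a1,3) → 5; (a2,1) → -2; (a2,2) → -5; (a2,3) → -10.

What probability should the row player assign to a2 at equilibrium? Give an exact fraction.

1/2

Row minima: a1 → -3, a2 → -10; maximin = -3.
Column maxima: 1 → -2, 2 → 8, 3 → 5; minimax = -2.
-3 ≠ -2, so there is no saddle point; optimal play is mixed.
2 is strictly dominated by 3 (it gives the row player strictly more in every row), so the column player never plays it.
On the remaining 2×2 (a1, a2 vs 1, 3):
Let the row player play a1 with probability p. Expected payoff against 1: (-3)p + (-2)(1−p) = −p − 2; against 3: 5p + (-10)(1−p) = 15p − 10.
Setting these equal: −p − 2 = 15p − 10 ⇒ −16p = -8 ⇒ p = 1/2, and the value is (-1)·(1/2) − 2 = -5/2.
For the column player: with q = P(1), equating a1's and a2's payoffs gives −8q + 5 = 8q − 10 ⇒ q = 15/16.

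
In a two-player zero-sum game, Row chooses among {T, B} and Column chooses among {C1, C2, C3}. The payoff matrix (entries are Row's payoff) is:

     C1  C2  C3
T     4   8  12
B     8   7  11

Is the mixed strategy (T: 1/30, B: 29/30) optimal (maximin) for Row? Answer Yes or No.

No

Against C1 this mix gives (1/30)·4 + (29/30)·8 = 118/15.
Against C2 this mix gives (1/30)·8 + (29/30)·7 = 211/30.
Against C3 this mix gives (1/30)·12 + (29/30)·11 = 331/30.
Column will play C2, holding Row to 211/30. Shifting weight toward the row that does better against C2 would raise this floor (the equalizing mix achieves 36/5 against both C2 and C1), so the proposed strategy is not optimal.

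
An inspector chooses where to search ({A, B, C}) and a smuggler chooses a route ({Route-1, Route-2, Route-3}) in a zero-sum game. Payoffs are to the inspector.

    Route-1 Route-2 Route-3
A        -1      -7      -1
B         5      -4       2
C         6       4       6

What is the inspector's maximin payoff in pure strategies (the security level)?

Row minima: A → -7, B → -4, C → 4.
The best of these is 4.

4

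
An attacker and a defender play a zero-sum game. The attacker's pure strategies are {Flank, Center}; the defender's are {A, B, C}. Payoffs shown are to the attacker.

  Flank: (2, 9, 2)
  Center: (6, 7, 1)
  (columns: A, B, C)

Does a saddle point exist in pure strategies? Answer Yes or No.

Row minima: Flank → 2, Center → 1; maximin = 2.
Column maxima: A → 6, B → 9, C → 2; minimax = 2.
maximin = minimax = 2, so a saddle point exists.

Yes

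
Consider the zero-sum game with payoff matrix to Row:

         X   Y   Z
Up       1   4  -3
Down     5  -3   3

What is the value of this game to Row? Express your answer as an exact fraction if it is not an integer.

3/13

Row minima: Up → -3, Down → -3; maximin = -3.
Column maxima: X → 5, Y → 4, Z → 3; minimax = 3.
-3 ≠ 3, so there is no saddle point; optimal play is mixed.
X is strictly dominated by Z (it gives Row strictly more in every row), so Column never plays it.
On the remaining 2×2 (Up, Down vs Y, Z):
Let Row play Up with probability p. Expected payoff against Y: 4p + (-3)(1−p) = 7p − 3; against Z: (-3)p + 3(1−p) = −6p + 3.
Setting these equal: 7p − 3 = −6p + 3 ⇒ 13p = 6 ⇒ p = 6/13, and the value is (7)·(6/13) − 3 = 3/13.
For Column: with q = P(Y), equating Up's and Down's payoffs gives 7q − 3 = −6q + 3 ⇒ q = 6/13.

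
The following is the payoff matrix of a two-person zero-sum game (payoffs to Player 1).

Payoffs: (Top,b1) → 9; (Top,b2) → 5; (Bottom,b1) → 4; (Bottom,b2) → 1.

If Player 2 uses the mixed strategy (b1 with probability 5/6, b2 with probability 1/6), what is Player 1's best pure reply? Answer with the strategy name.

Expected payoff of Top: (5/6)·9 + (1/6)·5 = 25/3.
Expected payoff of Bottom: (5/6)·4 + (1/6)·1 = 7/2.
The largest is 25/3, so Player 1's best response is Top.

Top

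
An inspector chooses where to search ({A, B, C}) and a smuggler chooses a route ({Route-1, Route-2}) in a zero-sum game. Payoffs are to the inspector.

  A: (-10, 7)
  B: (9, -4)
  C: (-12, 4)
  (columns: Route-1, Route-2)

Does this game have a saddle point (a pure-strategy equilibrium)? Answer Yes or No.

Row minima: A → -10, B → -4, C → -12; maximin = -4.
Column maxima: Route-1 → 9, Route-2 → 7; minimax = 7.
-4 ≠ 7, so no pure-strategy equilibrium exists.

No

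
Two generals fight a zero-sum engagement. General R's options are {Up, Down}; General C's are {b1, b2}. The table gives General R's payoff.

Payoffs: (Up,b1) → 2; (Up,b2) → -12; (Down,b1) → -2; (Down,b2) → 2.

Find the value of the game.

-10/9

Row minima: Up → -12, Down → -2; maximin = -2.
Column maxima: b1 → 2, b2 → 2; minimax = 2.
-2 ≠ 2, so there is no saddle point; optimal play is mixed.
Let General R play Up with probability p. Expected payoff against b1: 2p + (-2)(1−p) = 4p − 2; against b2: (-12)p + 2(1−p) = −14p + 2.
Setting these equal: 4p − 2 = −14p + 2 ⇒ 18p = 4 ⇒ p = 2/9, and the value is (4)·(2/9) − 2 = -10/9.
For General C: with q = P(b1), equating Up's and Down's payoffs gives 14q − 12 = −4q + 2 ⇒ q = 7/9.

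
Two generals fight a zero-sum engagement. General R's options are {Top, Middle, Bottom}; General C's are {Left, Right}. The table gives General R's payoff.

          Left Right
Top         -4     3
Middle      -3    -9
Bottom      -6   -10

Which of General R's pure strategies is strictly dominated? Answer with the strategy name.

Bottom

Top gives a strictly higher payoff than Bottom against every column: -4 > -6, 3 > -10.
So Bottom is strictly dominated and General R never plays it.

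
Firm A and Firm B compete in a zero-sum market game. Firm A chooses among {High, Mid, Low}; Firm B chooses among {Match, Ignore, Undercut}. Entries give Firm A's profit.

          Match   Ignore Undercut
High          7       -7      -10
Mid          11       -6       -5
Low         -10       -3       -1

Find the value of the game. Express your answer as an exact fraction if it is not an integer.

Row minima: High → -10, Mid → -6, Low → -10; maximin = -6.
Column maxima: Match → 11, Ignore → -3, Undercut → -1; minimax = -3.
-6 ≠ -3, so there is no saddle point; optimal play is mixed.
High is strictly dominated by Mid, so Firm A never plays it.
With High eliminated, Undercut is strictly dominated by Ignore (it gives Firm A strictly more in every remaining row), so Firm B never plays it.
On the remaining 2×2 (Mid, Low vs Match, Ignore):
Let Firm A play Mid with probability p. Expected payoff against Match: 11p + (-10)(1−p) = 21p − 10; against Ignore: (-6)p + (-3)(1−p) = −3p − 3.
Setting these equal: 21p − 10 = −3p − 3 ⇒ 24p = 7 ⇒ p = 7/24, and the value is (21)·(7/24) − 10 = -31/8.
For Firm B: with q = P(Match), equating Mid's and Low's payoffs gives 17q − 6 = −7q − 3 ⇒ q = 1/8.

-31/8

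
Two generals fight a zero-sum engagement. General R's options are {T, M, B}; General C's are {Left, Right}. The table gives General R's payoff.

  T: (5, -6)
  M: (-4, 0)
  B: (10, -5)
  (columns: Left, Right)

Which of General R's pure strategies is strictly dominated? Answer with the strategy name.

B gives a strictly higher payoff than T against every column: 10 > 5, -5 > -6.
So T is strictly dominated and General R never plays it.

T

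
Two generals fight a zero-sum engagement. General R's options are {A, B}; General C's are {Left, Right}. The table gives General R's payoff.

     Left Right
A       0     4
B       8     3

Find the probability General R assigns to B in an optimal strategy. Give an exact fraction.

Row minima: A → 0, B → 3; maximin = 3.
Column maxima: Left → 8, Right → 4; minimax = 4.
3 ≠ 4, so there is no saddle point; optimal play is mixed.
Let General R play A with probability p. Expected payoff against Left: 0p + 8(1−p) = −8p + 8; against Right: 4p + 3(1−p) = p + 3.
Setting these equal: −8p + 8 = p + 3 ⇒ −9p = -5 ⇒ p = 5/9, and the value is (-8)·(5/9) + 8 = 32/9.
For General C: with q = P(Left), equating A's and B's payoffs gives −4q + 4 = 5q + 3 ⇒ q = 1/9.

4/9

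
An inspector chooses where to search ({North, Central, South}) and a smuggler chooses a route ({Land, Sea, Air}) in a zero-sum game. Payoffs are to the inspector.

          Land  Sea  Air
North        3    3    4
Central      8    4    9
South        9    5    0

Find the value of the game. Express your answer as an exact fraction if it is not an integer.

Row minima: North → 3, Central → 4, South → 0; maximin = 4.
Column maxima: Land → 9, Sea → 5, Air → 9; minimax = 5.
4 ≠ 5, so there is no saddle point; optimal play is mixed.
North is strictly dominated by Central, so the inspector never plays it.
With North eliminated, Land is strictly dominated by Sea (it gives the inspector strictly more in every remaining row), so the smuggler never plays it.
On the remaining 2×2 (Central, South vs Sea, Air):
Let the inspector play Central with probability p. Expected payoff against Sea: 4p + 5(1−p) = −p + 5; against Air: 9p + 0(1−p) = 9p.
Setting these equal: −p + 5 = 9p ⇒ −10p = -5 ⇒ p = 1/2, and the value is (-1)·(1/2) + 5 = 9/2.
For the smuggler: with q = P(Sea), equating Central's and South's payoffs gives −5q + 9 = 5q ⇒ q = 9/10.

9/2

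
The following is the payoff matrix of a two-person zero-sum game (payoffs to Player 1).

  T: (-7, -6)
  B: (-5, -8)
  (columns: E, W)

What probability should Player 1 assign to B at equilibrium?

1/4

Row minima: T → -7, B → -8; maximin = -7.
Column maxima: E → -5, W → -6; minimax = -6.
-7 ≠ -6, so there is no saddle point; optimal play is mixed.
Let Player 1 play T with probability p. Expected payoff against E: (-7)p + (-5)(1−p) = −2p − 5; against W: (-6)p + (-8)(1−p) = 2p − 8.
Setting these equal: −2p − 5 = 2p − 8 ⇒ −4p = -3 ⇒ p = 3/4, and the value is (-2)·(3/4) − 5 = -13/2.
For Player 2: with q = P(E), equating T's and B's payoffs gives −q − 6 = 3q − 8 ⇒ q = 1/2.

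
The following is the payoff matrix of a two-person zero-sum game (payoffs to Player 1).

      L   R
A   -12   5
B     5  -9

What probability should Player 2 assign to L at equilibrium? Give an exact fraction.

Row minima: A → -12, B → -9; maximin = -9.
Column maxima: L → 5, R → 5; minimax = 5.
-9 ≠ 5, so there is no saddle point; optimal play is mixed.
Let Player 1 play A with probability p. Expected payoff against L: (-12)p + 5(1−p) = −17p + 5; against R: 5p + (-9)(1−p) = 14p − 9.
Setting these equal: −17p + 5 = 14p − 9 ⇒ −31p = -14 ⇒ p = 14/31, and the value is (-17)·(14/31) + 5 = -83/31.
For Player 2: with q = P(L), equating A's and B's payoffs gives −17q + 5 = 14q − 9 ⇒ q = 14/31.

14/31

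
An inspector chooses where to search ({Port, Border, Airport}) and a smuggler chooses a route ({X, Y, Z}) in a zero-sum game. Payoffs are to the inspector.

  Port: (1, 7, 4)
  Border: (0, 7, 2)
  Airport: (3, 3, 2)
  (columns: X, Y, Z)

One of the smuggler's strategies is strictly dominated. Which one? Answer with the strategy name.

Z holds the inspector's payoff strictly below Y in every row: 4 < 7, 2 < 7, 2 < 3.
So Y is strictly dominated for the smuggler.

Y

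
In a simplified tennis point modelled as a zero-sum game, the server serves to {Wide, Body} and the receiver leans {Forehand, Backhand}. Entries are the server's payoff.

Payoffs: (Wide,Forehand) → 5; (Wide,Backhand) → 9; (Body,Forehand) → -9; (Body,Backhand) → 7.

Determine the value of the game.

5

Row minima: Wide → 5, Body → -9; maximin = 5.
Column maxima: Forehand → 5, Backhand → 9; minimax = 5.
Since maximin = minimax = 5, there is a saddle point and the value is 5.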